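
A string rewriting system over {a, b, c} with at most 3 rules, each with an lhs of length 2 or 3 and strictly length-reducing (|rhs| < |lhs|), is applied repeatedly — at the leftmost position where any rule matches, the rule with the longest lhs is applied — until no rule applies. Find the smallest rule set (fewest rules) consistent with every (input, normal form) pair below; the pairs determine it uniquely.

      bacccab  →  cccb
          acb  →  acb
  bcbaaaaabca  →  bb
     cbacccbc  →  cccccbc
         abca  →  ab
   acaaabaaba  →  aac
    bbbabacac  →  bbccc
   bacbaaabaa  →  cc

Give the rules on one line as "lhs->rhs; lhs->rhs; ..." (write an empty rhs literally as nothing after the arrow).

  | bacccab => ccccab => cccb
  | acb
  | bcbaaaaabca => bccaaaabca => bcaabca => bbca => bb
  | cbacccbc => cccccbc

ba->c; ca->; caa->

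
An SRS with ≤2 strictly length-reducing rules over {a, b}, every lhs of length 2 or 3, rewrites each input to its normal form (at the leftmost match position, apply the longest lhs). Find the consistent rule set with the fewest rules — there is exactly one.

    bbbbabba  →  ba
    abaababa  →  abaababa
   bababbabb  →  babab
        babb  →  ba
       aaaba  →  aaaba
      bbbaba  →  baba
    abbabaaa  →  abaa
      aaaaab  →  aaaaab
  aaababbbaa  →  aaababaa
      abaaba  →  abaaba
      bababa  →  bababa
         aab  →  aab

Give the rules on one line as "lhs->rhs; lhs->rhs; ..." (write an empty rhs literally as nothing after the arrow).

  | bbbbabba => bbabba => bbba => ba
  | abaababa
  | bababbabb => bababbb => babab
  | babb => ba

bb->; bba->b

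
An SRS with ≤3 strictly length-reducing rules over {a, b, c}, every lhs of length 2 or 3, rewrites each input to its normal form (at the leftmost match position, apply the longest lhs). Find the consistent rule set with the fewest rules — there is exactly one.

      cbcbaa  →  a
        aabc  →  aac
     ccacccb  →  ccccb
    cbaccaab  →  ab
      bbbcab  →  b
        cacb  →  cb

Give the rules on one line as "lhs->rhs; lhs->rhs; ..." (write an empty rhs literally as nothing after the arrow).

bc->c; ca->; cba->a

  | cbcbaa => ccbaa => caa => a
  | aabc => aac
  | ccacccb => ccccb
  | cbaccaab => accaab => acab => ab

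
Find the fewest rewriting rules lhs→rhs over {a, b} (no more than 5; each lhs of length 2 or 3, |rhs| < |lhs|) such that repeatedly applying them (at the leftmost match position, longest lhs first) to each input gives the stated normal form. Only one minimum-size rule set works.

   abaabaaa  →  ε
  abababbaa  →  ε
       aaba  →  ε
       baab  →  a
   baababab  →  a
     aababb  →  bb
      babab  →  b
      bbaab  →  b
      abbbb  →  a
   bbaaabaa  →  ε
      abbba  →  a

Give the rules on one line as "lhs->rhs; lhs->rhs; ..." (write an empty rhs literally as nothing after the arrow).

aa->; ab->a; aba->a; ba->

  | abaabaaa => aabaaa => baaa => aa => ε
  | abababbaa => ababbaa => abbaa => abaa => aa => ε
  | aaba => ba => ε
  | baab => ab => a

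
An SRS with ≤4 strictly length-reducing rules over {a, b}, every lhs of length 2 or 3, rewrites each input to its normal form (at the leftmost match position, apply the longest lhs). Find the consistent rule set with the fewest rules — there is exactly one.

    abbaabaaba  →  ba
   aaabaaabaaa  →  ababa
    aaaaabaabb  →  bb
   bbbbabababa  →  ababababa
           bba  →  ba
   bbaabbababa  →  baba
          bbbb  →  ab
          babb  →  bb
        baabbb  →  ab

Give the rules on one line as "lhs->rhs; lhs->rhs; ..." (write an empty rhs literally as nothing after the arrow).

aa->; abb->b; bba->ba; bbb->a

  | abbaabaaba => baabaaba => bbaaba => baaba => bba => ba
  | aaabaaabaaa => abaaabaaa => ababaaa => ababa
  | aaaaabaabb => aaabaabb => abaabb => abbb => bb
  | bbbbabababa => ababababa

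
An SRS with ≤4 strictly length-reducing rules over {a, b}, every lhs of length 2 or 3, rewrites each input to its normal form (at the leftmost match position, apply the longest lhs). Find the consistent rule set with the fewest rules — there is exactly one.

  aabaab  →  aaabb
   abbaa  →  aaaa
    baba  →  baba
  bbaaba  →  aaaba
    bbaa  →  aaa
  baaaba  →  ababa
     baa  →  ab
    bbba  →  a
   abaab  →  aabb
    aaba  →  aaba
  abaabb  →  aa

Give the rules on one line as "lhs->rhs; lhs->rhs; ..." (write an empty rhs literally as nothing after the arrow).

baa->ab; bba->aa; bbb->

  | aabaab => aaabb
  | abbaa => aaaa
  | baba
  | bbaaba => aaaba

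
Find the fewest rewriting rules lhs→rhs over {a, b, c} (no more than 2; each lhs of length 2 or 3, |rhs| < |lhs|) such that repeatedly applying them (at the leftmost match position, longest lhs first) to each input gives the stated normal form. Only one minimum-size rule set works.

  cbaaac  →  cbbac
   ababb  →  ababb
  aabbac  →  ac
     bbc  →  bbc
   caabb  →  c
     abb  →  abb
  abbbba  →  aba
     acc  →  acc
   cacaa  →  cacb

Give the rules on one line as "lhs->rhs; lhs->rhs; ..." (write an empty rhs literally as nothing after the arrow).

  | cbaaac => cbbac
  | ababb
  | aabbac => bbbac => ac
  | bbc

aa->b; bbb->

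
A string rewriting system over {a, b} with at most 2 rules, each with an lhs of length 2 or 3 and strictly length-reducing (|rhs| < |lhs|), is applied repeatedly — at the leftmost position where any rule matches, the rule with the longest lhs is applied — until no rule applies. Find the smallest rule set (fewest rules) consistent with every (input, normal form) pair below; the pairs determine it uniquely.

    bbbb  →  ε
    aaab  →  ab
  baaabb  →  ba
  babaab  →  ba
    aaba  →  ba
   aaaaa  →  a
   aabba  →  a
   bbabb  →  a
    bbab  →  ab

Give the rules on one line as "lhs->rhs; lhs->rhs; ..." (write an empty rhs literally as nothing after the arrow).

  | bbbb => bb => ε
  | aaab => ab
  | baaabb => babb => ba
  | babaab => babb => ba

aa->; bb->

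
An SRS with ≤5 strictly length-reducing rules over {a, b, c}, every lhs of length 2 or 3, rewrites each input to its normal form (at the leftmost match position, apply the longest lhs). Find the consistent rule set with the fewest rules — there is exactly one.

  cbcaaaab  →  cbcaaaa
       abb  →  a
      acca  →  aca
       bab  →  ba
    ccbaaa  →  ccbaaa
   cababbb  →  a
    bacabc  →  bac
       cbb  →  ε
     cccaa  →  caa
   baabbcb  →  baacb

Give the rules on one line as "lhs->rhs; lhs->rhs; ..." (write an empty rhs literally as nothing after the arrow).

  | cbcaaaab => cbcaaaa
  | abb => ab => a
  | acca => aca
  | bab => ba

ab->a; cab->; cbb->; cca->ca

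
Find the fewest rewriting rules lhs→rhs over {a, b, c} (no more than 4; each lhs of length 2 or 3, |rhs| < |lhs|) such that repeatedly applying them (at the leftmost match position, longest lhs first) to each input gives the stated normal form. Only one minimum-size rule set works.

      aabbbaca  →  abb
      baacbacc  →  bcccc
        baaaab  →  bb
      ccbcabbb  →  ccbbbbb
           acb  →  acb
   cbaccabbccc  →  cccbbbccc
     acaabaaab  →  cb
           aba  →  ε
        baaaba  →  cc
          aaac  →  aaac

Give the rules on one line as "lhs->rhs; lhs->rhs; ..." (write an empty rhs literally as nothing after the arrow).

  | aabbbaca => aababca => abca => abb
  | baacbacc => cacbacc => bcbacc => bcccc
  | baaaab => caaab => baab => cab => bb
  | ccbcabbb => ccbbbbb

aba->; ba->c; bba->ab; ca->b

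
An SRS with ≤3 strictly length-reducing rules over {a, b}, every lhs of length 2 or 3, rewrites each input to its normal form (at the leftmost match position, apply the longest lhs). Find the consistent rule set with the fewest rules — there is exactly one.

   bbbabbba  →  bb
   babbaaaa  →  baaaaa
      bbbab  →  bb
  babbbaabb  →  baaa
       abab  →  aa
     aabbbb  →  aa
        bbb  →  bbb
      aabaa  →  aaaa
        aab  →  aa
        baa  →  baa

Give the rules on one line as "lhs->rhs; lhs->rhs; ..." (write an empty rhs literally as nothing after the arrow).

  | bbbabbba => bbbba => bb
  | babbaaaa => babaaaa => baaaaa
  | bbbab => bb
  | babbbaabb => babbaabb => babaabb => baaabb => baaab => baaa

ab->a; bba->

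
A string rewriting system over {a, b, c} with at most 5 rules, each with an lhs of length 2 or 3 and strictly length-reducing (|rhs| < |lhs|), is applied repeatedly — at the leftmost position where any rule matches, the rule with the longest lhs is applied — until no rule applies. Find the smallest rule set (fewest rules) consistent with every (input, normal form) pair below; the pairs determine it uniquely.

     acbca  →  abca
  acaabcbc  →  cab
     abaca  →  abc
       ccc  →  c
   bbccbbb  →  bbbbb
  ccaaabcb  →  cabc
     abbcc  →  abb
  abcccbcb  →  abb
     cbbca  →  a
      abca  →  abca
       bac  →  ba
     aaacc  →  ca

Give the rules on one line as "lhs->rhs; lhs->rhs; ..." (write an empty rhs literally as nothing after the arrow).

  | acbca => abca
  | acaabcbc => aaabcbc => cabcbc => cabcc => cab
  | abaca => abaa => abc
  | ccc => c

aa->c; ac->a; cb->c; cc->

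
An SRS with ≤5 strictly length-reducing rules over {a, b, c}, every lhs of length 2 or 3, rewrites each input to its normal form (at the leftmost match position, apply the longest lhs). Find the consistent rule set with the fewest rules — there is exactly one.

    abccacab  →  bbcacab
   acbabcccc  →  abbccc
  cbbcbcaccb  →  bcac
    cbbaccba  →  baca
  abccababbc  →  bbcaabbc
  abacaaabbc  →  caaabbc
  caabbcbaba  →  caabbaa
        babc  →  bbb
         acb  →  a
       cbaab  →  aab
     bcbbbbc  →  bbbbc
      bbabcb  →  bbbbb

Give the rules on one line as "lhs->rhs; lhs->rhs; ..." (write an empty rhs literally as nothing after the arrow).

  | abccacab => bbcacab
  | acbabcccc => aabcccc => abbccc
  | cbbcbcaccb => bcbcaccb => bcaccb => bcac
  | cbbaccba => baccba => baca

aac->c; aba->aa; abc->bb; cb->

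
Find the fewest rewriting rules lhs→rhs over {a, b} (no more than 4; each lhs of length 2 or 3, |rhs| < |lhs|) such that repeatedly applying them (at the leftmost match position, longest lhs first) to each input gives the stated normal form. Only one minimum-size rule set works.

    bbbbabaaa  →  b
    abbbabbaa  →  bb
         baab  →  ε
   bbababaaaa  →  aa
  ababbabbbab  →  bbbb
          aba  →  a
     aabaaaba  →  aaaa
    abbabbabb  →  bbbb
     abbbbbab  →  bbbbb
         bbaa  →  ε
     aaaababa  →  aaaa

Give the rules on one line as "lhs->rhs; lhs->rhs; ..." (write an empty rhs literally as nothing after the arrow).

  | bbbbabaaa => bbbbaaa => bbbaa => bba => b
  | abbbabbaa => bbbabbaa => bbbbaa => bbba => bb
  | baab => ab => ε
  | bbababaaaa => bbabaaaa => bbaaaa => baaa => aa

ab->; abb->bb; ba->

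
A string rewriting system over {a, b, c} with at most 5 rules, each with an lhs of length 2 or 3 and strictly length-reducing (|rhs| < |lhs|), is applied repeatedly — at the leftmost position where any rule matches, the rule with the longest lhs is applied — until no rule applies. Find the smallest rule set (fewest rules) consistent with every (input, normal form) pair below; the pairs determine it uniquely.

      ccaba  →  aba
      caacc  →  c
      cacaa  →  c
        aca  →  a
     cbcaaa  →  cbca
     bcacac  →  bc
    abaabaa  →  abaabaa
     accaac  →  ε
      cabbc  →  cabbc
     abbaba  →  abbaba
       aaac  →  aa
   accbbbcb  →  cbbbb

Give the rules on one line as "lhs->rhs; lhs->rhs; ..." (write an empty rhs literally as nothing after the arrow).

  | ccaba => aba
  | caacc => ccc => c
  | cacaa => caa => c
  | aca => a

ac->; bcb->bb; caa->c; cc->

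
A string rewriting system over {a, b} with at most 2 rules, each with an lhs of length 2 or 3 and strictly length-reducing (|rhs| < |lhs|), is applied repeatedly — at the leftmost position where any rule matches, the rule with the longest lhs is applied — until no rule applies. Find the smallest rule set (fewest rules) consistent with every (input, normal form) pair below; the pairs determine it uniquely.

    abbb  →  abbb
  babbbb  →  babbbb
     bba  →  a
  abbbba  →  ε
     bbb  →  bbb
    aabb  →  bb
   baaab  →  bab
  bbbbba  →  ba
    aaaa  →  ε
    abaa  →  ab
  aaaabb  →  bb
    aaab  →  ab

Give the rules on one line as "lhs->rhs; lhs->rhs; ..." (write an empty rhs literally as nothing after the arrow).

aa->; bba->a

  | abbb
  | babbbb
  | bba => a
  | abbbba => abba => aa => ε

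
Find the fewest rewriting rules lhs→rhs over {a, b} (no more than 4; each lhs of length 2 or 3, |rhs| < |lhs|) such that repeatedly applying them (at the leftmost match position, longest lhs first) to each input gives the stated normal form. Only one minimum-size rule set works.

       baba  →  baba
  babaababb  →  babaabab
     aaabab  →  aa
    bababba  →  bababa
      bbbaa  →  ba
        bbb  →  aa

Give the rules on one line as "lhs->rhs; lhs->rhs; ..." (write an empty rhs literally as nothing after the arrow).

  | baba
  | babaababb => babaabab
  | aaabab => bbbab => aaab => bbb => aa
  | bababba => bababa

aaa->bb; bb->b; bbb->aa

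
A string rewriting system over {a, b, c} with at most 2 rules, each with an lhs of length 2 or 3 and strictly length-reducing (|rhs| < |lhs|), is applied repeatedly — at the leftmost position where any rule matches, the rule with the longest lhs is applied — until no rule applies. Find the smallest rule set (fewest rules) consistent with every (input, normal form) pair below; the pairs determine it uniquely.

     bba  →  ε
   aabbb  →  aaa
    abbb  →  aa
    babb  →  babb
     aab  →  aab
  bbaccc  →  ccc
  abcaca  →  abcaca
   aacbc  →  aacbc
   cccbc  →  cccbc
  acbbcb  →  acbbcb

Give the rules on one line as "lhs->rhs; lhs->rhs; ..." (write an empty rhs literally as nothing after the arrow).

  | bba => ε
  | aabbb => aaa
  | abbb => aa
  | babb

bba->; bbb->a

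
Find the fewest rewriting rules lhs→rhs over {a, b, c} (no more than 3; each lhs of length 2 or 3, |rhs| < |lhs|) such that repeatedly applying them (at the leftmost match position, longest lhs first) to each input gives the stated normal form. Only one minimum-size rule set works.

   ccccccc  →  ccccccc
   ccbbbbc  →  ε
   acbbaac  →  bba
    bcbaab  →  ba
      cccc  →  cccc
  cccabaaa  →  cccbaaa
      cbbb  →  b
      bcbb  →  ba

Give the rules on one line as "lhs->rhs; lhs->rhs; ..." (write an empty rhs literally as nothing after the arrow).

ab->b; ac->; cbb->a

  | ccccccc
  | ccbbbbc => cabbc => cbbc => ac => ε
  | acbbaac => bbaac => bba
  | bcbaab => bcbab => bcbb => ba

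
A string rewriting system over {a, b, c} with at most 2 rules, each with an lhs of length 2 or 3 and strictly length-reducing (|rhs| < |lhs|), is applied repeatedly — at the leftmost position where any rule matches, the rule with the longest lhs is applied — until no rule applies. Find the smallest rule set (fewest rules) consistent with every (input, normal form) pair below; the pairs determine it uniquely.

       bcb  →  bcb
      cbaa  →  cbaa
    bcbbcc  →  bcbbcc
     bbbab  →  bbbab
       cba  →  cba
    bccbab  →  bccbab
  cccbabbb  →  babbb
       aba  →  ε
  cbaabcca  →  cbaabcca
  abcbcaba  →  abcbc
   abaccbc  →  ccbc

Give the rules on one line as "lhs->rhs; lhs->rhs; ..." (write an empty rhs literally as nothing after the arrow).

  | bcb
  | cbaa
  | bcbbcc
  | bbbab

aba->; ccc->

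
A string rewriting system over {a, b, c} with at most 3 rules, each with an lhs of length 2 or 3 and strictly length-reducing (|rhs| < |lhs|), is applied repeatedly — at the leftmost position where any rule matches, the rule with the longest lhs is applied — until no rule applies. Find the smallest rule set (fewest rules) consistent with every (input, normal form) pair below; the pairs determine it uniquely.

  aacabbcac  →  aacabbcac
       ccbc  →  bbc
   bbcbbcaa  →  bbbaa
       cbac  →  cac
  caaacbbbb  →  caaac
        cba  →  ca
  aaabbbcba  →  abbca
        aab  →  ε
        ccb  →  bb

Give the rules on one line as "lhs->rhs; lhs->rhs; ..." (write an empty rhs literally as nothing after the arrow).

  | aacabbcac
  | ccbc => bbc
  | bbcbbcaa => bbcbcaa => bbccaa => bbbaa
  | cbac => cac

aab->; cb->c; cc->b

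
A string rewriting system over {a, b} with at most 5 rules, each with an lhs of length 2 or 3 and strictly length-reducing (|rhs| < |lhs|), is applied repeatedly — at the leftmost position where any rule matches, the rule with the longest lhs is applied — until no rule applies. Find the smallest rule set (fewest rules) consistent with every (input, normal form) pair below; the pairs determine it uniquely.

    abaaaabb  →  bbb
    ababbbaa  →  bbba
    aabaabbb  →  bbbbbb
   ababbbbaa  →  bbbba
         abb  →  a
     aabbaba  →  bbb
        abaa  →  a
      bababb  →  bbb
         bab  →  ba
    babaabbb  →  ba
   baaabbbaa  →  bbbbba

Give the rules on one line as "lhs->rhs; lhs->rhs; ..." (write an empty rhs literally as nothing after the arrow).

aa->a; aab->bb; ab->a; aba->

  | abaaaabb => aaabb => aabb => bbb
  | ababbbaa => bbbaa => bbba
  | aabaabbb => bbaabbb => bbbbbb
  | ababbbbaa => bbbbaa => bbbba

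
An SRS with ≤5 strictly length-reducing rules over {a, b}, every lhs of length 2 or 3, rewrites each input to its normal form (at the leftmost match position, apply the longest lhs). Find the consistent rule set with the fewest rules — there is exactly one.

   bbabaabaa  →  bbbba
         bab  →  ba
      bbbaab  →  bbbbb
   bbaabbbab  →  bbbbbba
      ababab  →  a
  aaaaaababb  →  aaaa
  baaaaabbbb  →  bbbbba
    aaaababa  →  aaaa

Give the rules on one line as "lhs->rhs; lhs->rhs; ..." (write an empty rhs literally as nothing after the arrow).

aab->a; ab->a; abb->ba; baa->bb

  | bbabaabaa => bbaaabaa => bbbabaa => bbbaaa => bbbba
  | bab => ba
  | bbbaab => bbbbb
  | bbaabbbab => bbbbbbab => bbbbbba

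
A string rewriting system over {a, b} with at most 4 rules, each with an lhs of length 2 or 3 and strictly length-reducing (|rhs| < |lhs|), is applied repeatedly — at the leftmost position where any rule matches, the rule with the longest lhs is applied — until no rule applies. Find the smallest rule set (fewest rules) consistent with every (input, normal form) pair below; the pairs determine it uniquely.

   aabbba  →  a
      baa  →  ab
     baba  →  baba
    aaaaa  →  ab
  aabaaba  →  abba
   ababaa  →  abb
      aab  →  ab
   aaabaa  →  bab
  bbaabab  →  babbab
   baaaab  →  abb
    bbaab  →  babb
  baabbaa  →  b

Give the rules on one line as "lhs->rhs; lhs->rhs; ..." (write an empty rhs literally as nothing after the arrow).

  | aabbba => abbba => aa => a
  | baa => ab
  | baba
  | aaaaa => baa => ab

aa->a; aaa->b; baa->ab; bbb->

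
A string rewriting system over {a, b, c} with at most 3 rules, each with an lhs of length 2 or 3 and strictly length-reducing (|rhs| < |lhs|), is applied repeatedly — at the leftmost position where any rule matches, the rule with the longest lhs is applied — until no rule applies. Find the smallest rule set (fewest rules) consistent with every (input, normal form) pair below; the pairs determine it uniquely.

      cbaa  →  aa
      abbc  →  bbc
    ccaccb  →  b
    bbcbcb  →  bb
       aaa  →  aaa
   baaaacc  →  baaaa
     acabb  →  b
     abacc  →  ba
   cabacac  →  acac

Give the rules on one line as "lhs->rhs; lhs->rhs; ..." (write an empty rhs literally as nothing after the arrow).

  | cbaa => aa
  | abbc => bbc
  | ccaccb => accb => ab => b
  | bbcbcb => bbcb => bb

ab->b; cb->; cc->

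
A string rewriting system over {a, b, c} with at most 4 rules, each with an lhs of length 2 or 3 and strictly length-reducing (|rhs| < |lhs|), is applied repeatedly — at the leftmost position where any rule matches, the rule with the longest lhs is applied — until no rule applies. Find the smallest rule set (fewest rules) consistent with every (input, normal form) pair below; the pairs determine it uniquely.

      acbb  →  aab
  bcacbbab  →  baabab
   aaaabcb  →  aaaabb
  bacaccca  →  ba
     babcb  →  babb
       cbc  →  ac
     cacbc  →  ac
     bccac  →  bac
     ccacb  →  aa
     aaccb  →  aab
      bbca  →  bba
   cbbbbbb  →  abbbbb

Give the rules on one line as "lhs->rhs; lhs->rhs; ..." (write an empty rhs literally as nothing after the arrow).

  | acbb => aab
  | bcacbbab => bacbbab => baabab
  | aaaabcb => aaaabb
  | bacaccca => baccca => baca => ba

bc->b; ca->; cb->a; cc->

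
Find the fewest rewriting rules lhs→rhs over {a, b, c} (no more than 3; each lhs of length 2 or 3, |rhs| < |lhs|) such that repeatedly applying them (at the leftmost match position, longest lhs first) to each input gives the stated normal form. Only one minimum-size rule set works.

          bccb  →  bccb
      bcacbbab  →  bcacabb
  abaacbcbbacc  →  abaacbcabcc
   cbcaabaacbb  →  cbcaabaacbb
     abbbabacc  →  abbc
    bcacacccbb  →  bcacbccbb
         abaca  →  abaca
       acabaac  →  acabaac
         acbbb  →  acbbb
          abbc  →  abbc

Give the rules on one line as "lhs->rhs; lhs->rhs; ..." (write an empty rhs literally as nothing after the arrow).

acc->bc; bab->; bba->ab

  | bccb
  | bcacbbab => bcacabb
  | abaacbcbbacc => abaacbcabcc
  | cbcaabaacbb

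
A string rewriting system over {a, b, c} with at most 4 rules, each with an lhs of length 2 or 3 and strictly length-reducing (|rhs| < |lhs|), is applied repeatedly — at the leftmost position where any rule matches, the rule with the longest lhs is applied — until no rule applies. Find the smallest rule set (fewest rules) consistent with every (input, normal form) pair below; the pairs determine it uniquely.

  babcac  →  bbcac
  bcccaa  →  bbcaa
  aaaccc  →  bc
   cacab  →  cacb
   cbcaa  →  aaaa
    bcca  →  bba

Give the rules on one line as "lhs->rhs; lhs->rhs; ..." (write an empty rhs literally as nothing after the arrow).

ab->b; cbc->aa; cc->b

  | babcac => bbcac
  | bcccaa => bbcaa
  | aaaccc => aaabc => aabc => abc => bc
  | cacab => cacb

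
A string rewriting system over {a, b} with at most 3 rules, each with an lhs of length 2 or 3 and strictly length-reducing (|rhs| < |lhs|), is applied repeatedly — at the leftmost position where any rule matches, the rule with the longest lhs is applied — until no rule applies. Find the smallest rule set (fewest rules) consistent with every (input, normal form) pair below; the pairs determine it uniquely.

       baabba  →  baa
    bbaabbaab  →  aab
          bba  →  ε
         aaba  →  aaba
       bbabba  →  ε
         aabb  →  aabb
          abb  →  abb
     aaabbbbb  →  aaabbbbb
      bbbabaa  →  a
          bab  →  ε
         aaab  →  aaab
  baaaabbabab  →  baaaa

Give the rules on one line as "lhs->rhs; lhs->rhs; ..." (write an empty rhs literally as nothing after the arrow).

bab->; bba->

  | baabba => baa
  | bbaabbaab => abbaab => aab
  | bba => ε
  | aaba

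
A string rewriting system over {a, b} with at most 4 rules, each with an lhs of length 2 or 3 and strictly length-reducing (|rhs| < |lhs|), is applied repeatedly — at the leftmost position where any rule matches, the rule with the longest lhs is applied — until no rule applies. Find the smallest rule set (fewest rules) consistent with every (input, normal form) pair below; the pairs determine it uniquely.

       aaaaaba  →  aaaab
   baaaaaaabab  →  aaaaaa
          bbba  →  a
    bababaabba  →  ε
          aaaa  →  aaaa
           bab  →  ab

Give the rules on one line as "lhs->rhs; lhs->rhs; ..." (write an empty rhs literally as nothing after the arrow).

  | aaaaaba => aaaab
  | baaaaaaabab => aaaaaaabab => aaaaaabb => aaaaaa
  | bbba => ba => a
  | bababaabba => ababaabba => bbaabba => bbabba => bbbba => bba => bb => ε

aba->b; ba->a; bb->; bba->bb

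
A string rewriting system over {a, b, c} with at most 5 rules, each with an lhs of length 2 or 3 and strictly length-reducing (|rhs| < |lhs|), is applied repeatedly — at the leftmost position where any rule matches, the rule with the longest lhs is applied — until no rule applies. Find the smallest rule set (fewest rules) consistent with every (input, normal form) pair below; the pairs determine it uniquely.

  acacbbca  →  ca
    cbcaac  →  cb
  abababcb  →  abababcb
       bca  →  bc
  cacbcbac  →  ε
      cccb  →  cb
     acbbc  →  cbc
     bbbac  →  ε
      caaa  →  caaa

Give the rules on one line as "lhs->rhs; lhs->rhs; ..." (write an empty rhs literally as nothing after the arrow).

  | acacbbca => bacbbca => bbbbca => cbbca => ccca => ca
  | cbcaac => cbcac => cbcc => cb
  | abababcb
  | bca => bc

ac->b; bb->c; bca->bc; cc->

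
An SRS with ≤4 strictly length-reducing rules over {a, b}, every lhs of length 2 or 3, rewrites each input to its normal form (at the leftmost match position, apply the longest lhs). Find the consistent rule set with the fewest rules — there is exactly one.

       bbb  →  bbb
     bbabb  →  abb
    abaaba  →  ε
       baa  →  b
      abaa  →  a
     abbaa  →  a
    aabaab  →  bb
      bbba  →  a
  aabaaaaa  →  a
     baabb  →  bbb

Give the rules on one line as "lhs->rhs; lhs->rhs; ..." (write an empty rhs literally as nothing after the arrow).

  | bbb
  | bbabb => babb => abb
  | abaaba => aba => ε
  | baa => aa => b

aa->b; aba->; ba->a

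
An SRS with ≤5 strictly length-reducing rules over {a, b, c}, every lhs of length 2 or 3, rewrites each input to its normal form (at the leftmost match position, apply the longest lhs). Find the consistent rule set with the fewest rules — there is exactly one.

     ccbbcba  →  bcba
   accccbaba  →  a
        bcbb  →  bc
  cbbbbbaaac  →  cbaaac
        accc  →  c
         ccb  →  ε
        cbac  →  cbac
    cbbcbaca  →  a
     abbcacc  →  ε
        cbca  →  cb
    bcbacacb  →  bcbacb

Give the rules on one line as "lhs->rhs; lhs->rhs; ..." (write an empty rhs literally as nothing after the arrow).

  | ccbbcba => bbbcba => bcba
  | accccbaba => abccbaba => ccbaba => bbaba => aba => a
  | bcbb => bc
  | cbbbbbaaac => cbbbaaac => cbaaac

ab->; bb->; ca->; cc->b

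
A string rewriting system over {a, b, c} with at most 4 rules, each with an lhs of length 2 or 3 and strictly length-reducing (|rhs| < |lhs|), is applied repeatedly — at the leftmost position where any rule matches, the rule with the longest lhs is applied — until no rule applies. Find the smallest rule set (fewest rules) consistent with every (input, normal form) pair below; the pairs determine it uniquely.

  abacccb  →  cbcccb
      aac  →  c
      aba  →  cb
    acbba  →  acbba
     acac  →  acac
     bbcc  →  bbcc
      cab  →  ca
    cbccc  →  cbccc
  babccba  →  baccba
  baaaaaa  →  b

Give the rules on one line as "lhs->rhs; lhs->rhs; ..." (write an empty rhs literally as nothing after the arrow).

  | abacccb => cbcccb
  | aac => c
  | aba => cb
  | acbba

aa->; ab->a; aba->cb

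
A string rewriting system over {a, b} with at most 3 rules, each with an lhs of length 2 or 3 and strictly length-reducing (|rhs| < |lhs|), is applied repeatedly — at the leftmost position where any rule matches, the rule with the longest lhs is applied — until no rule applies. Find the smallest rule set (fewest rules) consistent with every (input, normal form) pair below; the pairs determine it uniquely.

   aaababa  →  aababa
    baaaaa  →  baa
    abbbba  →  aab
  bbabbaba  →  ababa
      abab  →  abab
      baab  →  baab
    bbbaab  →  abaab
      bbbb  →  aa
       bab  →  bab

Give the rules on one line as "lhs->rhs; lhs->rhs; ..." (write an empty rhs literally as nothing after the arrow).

aaa->aa; bb->a; bba->b

  | aaababa => aababa
  | baaaaa => baaaa => baaa => baa
  | abbbba => aabba => aab
  | bbabbaba => bbbaba => ababa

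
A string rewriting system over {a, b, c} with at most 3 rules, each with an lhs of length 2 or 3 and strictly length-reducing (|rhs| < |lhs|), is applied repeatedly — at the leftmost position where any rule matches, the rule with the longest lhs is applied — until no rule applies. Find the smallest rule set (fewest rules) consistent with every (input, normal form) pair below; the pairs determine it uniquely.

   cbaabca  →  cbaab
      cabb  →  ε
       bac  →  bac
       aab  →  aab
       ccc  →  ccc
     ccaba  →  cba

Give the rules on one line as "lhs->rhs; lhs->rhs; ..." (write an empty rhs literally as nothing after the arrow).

bb->; ca->

  | cbaabca => cbaab
  | cabb => bb => ε
  | bac
  | aab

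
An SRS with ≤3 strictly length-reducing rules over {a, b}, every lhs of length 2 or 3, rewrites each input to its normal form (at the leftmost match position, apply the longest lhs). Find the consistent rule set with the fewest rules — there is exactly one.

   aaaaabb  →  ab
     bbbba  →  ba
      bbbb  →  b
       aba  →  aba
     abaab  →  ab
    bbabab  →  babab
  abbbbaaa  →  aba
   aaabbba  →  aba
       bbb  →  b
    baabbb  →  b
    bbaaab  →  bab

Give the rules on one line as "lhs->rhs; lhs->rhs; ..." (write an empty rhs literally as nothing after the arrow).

  | aaaaabb => aaabb => abb => ab
  | bbbba => bbba => bba => ba
  | bbbb => bbb => bb => b
  | aba

aa->; bb->b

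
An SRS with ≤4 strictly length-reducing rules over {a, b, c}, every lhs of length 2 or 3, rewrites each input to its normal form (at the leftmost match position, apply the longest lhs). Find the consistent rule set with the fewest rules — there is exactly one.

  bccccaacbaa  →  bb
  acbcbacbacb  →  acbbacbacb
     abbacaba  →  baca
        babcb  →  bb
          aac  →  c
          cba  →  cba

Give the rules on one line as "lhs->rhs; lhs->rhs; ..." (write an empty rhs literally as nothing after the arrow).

  | bccccaacbaa => bcccaacbaa => bccaacbaa => bcaacbaa => baacbaa => bcbaa => bbaa => bb
  | acbcbacbacb => acbbacbacb
  | abbacaba => bacaba => baca
  | babcb => bcb => bb

aa->; ab->; bc->b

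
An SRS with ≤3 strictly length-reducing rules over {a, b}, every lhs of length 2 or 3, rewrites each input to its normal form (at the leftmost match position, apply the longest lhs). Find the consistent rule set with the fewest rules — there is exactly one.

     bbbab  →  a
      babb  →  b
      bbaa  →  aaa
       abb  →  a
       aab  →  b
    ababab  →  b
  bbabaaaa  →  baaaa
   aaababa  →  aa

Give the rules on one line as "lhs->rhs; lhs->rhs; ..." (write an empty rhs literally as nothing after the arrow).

ab->b; bb->a

  | bbbab => abab => bab => bb => a
  | babb => bbb => ab => b
  | bbaa => aaa
  | abb => bb => a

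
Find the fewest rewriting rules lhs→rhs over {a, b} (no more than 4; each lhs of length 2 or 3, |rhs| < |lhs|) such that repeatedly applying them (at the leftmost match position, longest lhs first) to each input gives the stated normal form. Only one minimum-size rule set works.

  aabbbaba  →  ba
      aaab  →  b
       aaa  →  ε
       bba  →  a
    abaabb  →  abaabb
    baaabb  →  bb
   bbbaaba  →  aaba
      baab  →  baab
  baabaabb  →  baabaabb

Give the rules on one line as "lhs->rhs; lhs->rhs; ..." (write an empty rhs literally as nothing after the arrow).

aaa->; bba->a; bbb->bb

  | aabbbaba => aabbaba => aaaba => ba
  | aaab => b
  | aaa => ε
  | bba => a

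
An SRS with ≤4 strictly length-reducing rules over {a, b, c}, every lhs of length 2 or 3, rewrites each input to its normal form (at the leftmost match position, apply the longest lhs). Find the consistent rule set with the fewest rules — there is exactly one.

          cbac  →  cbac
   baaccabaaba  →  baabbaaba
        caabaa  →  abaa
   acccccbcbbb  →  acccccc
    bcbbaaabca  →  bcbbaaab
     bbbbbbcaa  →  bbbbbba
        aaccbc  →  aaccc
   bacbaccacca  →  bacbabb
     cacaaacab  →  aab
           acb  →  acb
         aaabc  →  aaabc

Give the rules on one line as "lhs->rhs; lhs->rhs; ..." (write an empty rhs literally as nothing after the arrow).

ca->; cca->b; ccb->cc

  | cbac
  | baaccabaaba => baabbaaba
  | caabaa => abaa
  | acccccbcbbb => accccccbbb => accccccbb => accccccb => acccccc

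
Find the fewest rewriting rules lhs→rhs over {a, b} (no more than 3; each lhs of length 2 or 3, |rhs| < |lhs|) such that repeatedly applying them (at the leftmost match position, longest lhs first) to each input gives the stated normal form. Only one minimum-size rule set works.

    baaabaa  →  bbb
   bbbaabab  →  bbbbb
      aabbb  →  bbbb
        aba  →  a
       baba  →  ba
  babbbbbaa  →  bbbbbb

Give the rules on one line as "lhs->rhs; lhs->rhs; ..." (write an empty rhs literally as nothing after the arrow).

aa->b; ab->

  | baaabaa => bbabaa => bbaa => bbb
  | bbbaabab => bbbbbab => bbbbb
  | aabbb => bbbb
  | aba => a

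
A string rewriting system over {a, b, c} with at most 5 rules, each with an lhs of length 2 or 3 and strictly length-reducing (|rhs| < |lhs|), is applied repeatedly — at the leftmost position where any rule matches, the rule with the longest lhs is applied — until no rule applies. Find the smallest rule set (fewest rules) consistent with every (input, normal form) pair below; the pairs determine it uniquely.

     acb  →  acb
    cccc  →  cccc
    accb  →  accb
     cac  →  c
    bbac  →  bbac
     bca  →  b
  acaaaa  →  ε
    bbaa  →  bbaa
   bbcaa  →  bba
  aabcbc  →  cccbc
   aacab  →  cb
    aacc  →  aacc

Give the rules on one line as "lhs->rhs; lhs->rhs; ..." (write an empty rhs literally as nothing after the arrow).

aaa->c; aab->cc; ca->; cab->ab

  | acb
  | cccc
  | accb
  | cac => c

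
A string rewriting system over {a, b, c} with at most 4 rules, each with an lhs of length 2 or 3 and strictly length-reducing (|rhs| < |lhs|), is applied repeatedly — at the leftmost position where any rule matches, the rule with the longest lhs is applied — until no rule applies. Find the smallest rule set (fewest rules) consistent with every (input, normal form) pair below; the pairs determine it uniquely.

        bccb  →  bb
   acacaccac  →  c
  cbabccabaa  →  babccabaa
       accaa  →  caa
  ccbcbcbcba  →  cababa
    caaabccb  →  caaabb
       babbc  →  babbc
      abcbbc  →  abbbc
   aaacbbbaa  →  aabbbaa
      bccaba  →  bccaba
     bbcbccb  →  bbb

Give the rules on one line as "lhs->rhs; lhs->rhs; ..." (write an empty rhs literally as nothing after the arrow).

  | bccb => bcb => bb
  | acacaccac => acaccac => accac => cac => c
  | cbabccabaa => babccabaa
  | accaa => caa

ac->; cb->b; cbc->a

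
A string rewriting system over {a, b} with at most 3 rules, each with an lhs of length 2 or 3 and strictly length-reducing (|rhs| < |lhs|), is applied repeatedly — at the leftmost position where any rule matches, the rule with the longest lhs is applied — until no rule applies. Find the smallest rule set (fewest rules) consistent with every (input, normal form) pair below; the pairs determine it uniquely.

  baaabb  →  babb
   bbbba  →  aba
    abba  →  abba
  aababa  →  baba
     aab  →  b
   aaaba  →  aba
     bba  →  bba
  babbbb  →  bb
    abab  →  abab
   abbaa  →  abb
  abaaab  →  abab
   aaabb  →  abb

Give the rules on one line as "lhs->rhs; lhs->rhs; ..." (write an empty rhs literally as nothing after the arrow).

  | baaabb => babb
  | bbbba => aba
  | abba
  | aababa => baba

aa->; bbb->a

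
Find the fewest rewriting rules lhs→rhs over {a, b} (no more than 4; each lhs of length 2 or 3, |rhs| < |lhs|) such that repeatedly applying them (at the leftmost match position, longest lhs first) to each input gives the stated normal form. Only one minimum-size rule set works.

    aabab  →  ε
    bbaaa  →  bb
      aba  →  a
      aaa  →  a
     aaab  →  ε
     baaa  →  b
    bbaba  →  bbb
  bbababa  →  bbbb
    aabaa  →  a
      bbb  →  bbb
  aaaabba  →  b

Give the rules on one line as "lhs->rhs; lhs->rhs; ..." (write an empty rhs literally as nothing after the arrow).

aa->a; ab->; ba->b

  | aabab => abab => ab => ε
  | bbaaa => bbaa => bba => bb
  | aba => a
  | aaa => aa => a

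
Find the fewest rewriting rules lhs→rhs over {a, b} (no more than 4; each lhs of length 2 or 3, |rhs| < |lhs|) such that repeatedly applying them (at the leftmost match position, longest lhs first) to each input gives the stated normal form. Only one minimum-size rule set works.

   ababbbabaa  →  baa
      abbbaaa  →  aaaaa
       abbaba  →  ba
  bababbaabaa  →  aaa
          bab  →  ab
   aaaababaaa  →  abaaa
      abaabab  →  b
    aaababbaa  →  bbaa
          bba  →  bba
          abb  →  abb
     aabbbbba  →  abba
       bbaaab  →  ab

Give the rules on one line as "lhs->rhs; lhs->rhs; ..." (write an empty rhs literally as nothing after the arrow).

aab->b; bab->ab; bbb->a

  | ababbbabaa => aabbbabaa => bbbabaa => aabaa => baa
  | abbbaaa => aaaaa
  | abbaba => ababa => aaba => ba
  | bababbaabaa => ababbaabaa => aabbaabaa => bbaabaa => bbbaa => aaa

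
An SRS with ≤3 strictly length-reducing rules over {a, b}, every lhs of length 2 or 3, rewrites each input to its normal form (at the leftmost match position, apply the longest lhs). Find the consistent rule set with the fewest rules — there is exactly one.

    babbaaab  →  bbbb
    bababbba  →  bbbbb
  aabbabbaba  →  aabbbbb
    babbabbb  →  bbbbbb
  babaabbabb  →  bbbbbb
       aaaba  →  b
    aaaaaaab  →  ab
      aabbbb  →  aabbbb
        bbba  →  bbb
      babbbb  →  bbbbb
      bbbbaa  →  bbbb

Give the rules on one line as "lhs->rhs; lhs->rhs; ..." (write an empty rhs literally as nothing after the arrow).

  | babbaaab => bbbaaab => bbbaab => bbbab => bbbb
  | bababbba => bbabbba => bbbbba => bbbbb
  | aabbabbaba => aabbbbaba => aabbbbba => aabbbbb
  | babbabbb => bbbabbb => bbbbbb

aaa->; ba->b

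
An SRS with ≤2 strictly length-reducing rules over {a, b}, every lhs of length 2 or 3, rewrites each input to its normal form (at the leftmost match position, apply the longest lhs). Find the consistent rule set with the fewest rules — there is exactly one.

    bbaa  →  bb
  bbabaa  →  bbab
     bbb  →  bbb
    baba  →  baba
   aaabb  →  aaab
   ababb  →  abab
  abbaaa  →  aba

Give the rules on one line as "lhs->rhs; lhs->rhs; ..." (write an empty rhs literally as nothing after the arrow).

abb->ab; baa->b

  | bbaa => bb
  | bbabaa => bbab
  | bbb
  | baba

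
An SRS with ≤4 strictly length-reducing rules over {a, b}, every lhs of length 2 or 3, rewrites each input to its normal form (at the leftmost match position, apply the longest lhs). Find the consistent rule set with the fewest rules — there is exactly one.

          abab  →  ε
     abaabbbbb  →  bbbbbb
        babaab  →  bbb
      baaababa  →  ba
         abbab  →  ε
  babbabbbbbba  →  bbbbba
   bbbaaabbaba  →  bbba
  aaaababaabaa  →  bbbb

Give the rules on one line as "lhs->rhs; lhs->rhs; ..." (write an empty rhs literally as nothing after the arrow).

  | abab => ab => ε
  | abaabbbbb => aabbbbb => bbbbbb
  | babaab => baab => bbb
  | baaababa => bababa => baba => ba

aa->; aab->bb; ab->; abb->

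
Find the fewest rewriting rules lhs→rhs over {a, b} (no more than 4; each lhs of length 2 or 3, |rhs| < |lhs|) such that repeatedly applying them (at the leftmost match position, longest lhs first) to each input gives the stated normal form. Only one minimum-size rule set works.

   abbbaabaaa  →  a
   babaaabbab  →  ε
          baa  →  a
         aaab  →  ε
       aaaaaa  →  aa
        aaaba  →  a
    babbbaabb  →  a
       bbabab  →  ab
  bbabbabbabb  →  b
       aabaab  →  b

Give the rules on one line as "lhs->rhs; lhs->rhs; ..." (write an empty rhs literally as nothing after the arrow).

  | abbbaabaaa => abaabaaa => aabaaa => aaaaa => baa => a
  | babaaabbab => baaabbab => aabbab => aabab => aaab => bb => ε
  | baa => a
  | aaab => bb => ε

aaa->b; aab->aa; ba->; bb->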